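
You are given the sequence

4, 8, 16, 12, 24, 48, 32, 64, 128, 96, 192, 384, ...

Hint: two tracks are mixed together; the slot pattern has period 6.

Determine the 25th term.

The slot pattern repeats as AAABBB (period 6), so there are 2 interleaved tracks.
Subsequence A = 4, 8, 16, 32, 64, 128: powers of 2.
Subsequence B = 12, 24, 48, 96, 192, 384: geometric with ratio 2.
Position 25 falls in subsequence A as its term 13, giving 16384.

16384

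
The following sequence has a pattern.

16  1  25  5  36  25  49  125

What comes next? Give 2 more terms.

Taking every 2nd term gives 2 separate tracks.
Stream A: 16, 25, 36, 49 (perfect squares starting at 4²).
Stream B: 1, 5, 25, 125 (powers 5^0, 5^1, 5^2, …).
Position 9 falls in stream A as its term 5, giving 64.
Term 10 comes from stream B (its 5th entry): 625.

64, 625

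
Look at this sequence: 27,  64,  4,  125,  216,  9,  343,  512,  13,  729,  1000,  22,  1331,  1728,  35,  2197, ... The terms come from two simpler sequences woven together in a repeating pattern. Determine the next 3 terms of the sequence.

Positions follow the repeating pattern AAB; grouping by letter gives 2 tracks.
Track A: 27, 64, 125, 216, 343, 512, 729, 1000, 1331, 1728, 2197 — the cubes 3³, 4³, 5³, ….
Track B: 4, 9, 13, 22, 35 — Fibonacci-style (each term is the sum of the two before it).
The 17th slot belongs to track A; its 12th term is 2744.
Term 18 comes from track B (its 6th entry): 57.
The 19th slot belongs to track A; its 13th term is 3375.

2744, 57, 3375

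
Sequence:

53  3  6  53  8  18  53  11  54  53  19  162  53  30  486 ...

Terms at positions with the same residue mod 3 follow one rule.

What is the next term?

Taking every 3rd term gives 3 separate tracks.
Stream A: 53, 53, 53, 53, 53. The constant sequence 53.
Stream B: 3, 8, 11, 19, 30. Fibonacci-style (each term is the sum of the two before it).
Stream C: 6, 18, 54, 162, 486. Geometric, ×3 each step.
Term 16 comes from stream A (its 6th entry): 53.

53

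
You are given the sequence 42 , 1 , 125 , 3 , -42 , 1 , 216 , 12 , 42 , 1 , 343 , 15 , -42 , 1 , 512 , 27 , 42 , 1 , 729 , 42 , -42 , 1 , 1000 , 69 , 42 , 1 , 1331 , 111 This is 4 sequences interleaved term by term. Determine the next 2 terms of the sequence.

Taking every 4th term gives 4 separate tracks.
Track A is 42, -42, 42, -42, 42, -42, 42, which is the oscillation 42·(−1)^(n+1).
Track B is 1, 1, 1, 1, 1, 1, 1, which is always 1.
Track C is 125, 216, 343, 512, 729, 1000, 1331, which is perfect cubes starting at 5³.
Track D is 3, 12, 15, 27, 42, 69, 111, which is a Fibonacci-like recurrence a_n = a_{n-1} + a_{n-2}.
Position 29 → track A, term 8 = -42.
Position 30 falls in track B as its term 8, giving 1.

-42, 1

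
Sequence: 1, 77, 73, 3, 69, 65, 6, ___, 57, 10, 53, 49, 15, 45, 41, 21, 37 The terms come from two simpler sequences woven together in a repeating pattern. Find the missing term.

61

The slot pattern repeats as ABB (period 3), so there are 2 interleaved tracks.
Stream A = 1, 3, 6, 10, 15, 21: triangular numbers starting at T_1.
Stream B = 77, 73, 69, 65, ?, 57, 53, 49, 45, 41, 37: subtracting 4 each time.
So the missing entry in stream B is 61.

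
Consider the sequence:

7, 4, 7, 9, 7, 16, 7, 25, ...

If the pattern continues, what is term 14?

Split by position mod 2 into 2 tracks.
Track A is 7, 7, 7, 7, which is always 7.
Track B is 4, 9, 16, 25, which is consecutive squares n² from n = 2.
Term 14 comes from track B (its 7th entry): 64.

64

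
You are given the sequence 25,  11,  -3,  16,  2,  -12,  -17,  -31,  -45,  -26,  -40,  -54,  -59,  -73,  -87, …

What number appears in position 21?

Positions follow the repeating pattern AAABBB; grouping by letter gives 2 tracks.
Stream A: 25, 11, -3, -17, -31, -45, -59, -73, -87. Linear: a_n = 39 − 14·n.
Stream B: 16, 2, -12, -26, -40, -54. Subtracting 14 each time.
Position 21 → stream A, term 12 = -129.

-129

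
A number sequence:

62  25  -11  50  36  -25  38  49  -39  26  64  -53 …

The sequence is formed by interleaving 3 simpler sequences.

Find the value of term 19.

Read the sequence 3 terms at a time; column i is its own pattern.
Subsequence A is 62, 50, 38, 26, which is linear: a_n = 74 − 12·n.
Subsequence B is 25, 36, 49, 64, which is perfect squares starting at 5².
Subsequence C is -11, -25, -39, -53, which is linear: a_n = 3 − 14·n.
Position 19 → subsequence A, term 7 = -10.

-10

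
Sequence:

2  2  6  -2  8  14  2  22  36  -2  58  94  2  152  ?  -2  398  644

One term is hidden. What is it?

Reading positions in blocks of 3 reveals the pattern ABB — 2 tracks woven together.
Subsequence A: 2, -2, 2, -2, 2, -2 — the oscillation 2·(−1)^(n+1).
Subsequence B: 2, 6, 8, 14, 22, 36, 58, 94, 152, ?, 398, 644 — each term equals the sum of the previous two.
Filling subsequence B at index 10 by its rule yields 246.

246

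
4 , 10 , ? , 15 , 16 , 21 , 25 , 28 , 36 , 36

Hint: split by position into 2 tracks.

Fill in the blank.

9

The terms cycle through 2 interleaved subsequences.
Track A = 4, ?, 16, 25, 36: perfect squares starting at 2².
Track B = 10, 15, 21, 28, 36: the triangular numbers T_4, T_5, ….
So the missing entry in track A is 9.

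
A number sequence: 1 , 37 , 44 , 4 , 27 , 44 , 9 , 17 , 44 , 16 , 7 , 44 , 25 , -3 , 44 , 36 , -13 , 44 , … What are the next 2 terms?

49, -23

The terms cycle through 3 interleaved subsequences.
Subsequence A: 1, 4, 9, 16, 25, 36. Consecutive squares n² from n = 1.
Subsequence B: 37, 27, 17, 7, -3, -13. Arithmetic, step −10.
Subsequence C: 44, 44, 44, 44, 44, 44. Always 44.
Position 19 falls in subsequence A as its term 7, giving 49.
Position 20 → subsequence B, term 7 = -23.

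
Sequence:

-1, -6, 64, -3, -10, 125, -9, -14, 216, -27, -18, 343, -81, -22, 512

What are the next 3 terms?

The terms cycle through 3 interleaved subsequences.
Track A = -1, -3, -9, -27, -81: geometric, ×3 each step.
Track B = -6, -10, -14, -18, -22: linear: a_n = -2 − 4·n.
Track C = 64, 125, 216, 343, 512: consecutive cubes n³ from n = 4.
Position 16 falls in track A as its term 6, giving -243.
Position 17 falls in track B as its term 6, giving -26.
Position 18 → track C, term 6 = 729.

-243, -26, 729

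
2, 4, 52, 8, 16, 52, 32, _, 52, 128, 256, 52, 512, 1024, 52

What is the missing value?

Positions follow the repeating pattern AAB; grouping by letter gives 2 tracks.
Track A: 2, 4, 8, 16, 32, ?, 128, 256, 512, 1024. A geometric progression (common ratio 2).
Track B: 52, 52, 52, 52, 52. Constant 52.
Track A's pattern makes the blank 64.

64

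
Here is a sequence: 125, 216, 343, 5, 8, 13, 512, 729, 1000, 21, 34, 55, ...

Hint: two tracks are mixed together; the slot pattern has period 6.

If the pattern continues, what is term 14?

1728

Positions follow the repeating pattern AAABBB; grouping by letter gives 2 tracks.
Stream A: 125, 216, 343, 512, 729, 1000 — consecutive cubes n³ from n = 5.
Stream B: 5, 8, 13, 21, 34, 55 — Fibonacci-style (each term is the sum of the two before it).
Position 14 → stream A, term 8 = 1728.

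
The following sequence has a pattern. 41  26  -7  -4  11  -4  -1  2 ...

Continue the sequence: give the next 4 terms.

Positions follow the repeating pattern AABB; grouping by letter gives 2 tracks.
Stream A = 41, 26, 11, -4: subtracting 15 each time.
Stream B = -7, -4, -1, 2: arithmetic, step +3.
Position 9 → stream A, term 5 = -19.
Position 10 → stream A, term 6 = -34.
The 11th slot belongs to stream B; its 5th term is 5.
The 12th slot belongs to stream B; its 6th term is 8.

-19, -34, 5, 8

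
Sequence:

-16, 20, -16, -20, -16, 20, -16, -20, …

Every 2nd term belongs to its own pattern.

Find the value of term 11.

-16

The terms cycle through 2 interleaved subsequences.
Track A: -16, -16, -16, -16 — the constant sequence -16.
Track B: 20, -20, 20, -20 — the oscillation 20·(−1)^(n+1).
The 11th slot belongs to track A; its 6th term is -16.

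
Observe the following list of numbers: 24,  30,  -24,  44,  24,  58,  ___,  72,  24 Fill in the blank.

-24

Taking every 2nd term gives 2 separate tracks.
Track A is 24, -24, 24, ?, 24, which is alternating ±24.
Track B is 30, 44, 58, 72, which is arithmetic with common difference +14.
Filling track A at index 4 by its rule yields -24.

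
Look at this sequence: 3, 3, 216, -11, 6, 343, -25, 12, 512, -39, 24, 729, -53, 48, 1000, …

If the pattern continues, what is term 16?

Read the sequence 3 terms at a time; column i is its own pattern.
Track A: 3, -11, -25, -39, -53 — arithmetic with common difference −14.
Track B: 3, 6, 12, 24, 48 — geometric with ratio 2.
Track C: 216, 343, 512, 729, 1000 — consecutive cubes n³ from n = 6.
The 16th slot belongs to track A; its 6th term is -67.

-67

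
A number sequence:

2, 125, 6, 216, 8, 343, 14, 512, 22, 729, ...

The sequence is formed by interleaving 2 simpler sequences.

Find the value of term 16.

Taking every 2nd term gives 2 separate tracks.
Track A: 2, 6, 8, 14, 22. Each term equals the sum of the previous two.
Track B: 125, 216, 343, 512, 729. The cubes 5³, 6³, 7³, ….
Position 16 → track B, term 8 = 1728.

1728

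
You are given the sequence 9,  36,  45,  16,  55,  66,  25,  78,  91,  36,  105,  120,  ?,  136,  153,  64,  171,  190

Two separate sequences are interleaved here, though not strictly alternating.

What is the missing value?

The slot pattern repeats as ABB (period 3), so there are 2 interleaved tracks.
Track A: 9, 16, 25, 36, ?, 64. Consecutive squares n² from n = 3.
Track B: 36, 45, 55, 66, 78, 91, 105, 120, 136, 153, 171, 190. Triangular numbers n(n+1)/2 for n = 8, 9, ….
So the missing entry in track A is 49.

49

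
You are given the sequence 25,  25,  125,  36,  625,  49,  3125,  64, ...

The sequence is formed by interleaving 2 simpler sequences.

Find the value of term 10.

Odd-indexed and even-indexed terms follow separate rules.
Subsequence A: 25, 125, 625, 3125. Powers 5^2, 5^3, 5^4, ….
Subsequence B: 25, 36, 49, 64. Consecutive squares n² from n = 5.
The 10th slot belongs to subsequence B; its 5th term is 81.

81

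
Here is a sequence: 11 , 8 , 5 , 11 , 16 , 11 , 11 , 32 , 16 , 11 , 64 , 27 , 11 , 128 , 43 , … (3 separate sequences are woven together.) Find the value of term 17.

256

Taking every 3rd term gives 3 separate tracks.
Subsequence A: 11, 11, 11, 11, 11 — the constant sequence 11.
Subsequence B: 8, 16, 32, 64, 128 — powers 2^3, 2^4, 2^5, ….
Subsequence C: 5, 11, 16, 27, 43 — Fibonacci-style (each term is the sum of the two before it).
Term 17 comes from subsequence B (its 6th entry): 256.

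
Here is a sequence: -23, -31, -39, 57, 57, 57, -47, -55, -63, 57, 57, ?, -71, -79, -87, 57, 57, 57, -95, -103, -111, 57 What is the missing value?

Positions follow the repeating pattern AAABBB; grouping by letter gives 2 tracks.
Track A = -23, -31, -39, -47, -55, -63, -71, -79, -87, -95, -103, -111: subtracting 8 each time.
Track B = 57, 57, 57, 57, 57, ?, 57, 57, 57, 57: always 57.
Filling track B at index 6 by its rule yields 57.

57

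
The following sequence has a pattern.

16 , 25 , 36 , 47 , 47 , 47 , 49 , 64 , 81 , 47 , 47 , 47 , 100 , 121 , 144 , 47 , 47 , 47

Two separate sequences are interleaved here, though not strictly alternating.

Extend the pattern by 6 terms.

169, 196, 225, 47, 47, 47

Positions follow the repeating pattern AAABBB; grouping by letter gives 2 tracks.
Subsequence A: 16, 25, 36, 49, 64, 81, 100, 121, 144 — consecutive squares n² from n = 4.
Subsequence B: 47, 47, 47, 47, 47, 47, 47, 47, 47 — constant 47.
The 19th slot belongs to subsequence A; its 10th term is 169.
The 20th slot belongs to subsequence A; its 11th term is 196.
Position 21 falls in subsequence A as its term 12, giving 225.
The 22nd slot belongs to subsequence B; its 10th term is 47.
Term 23 comes from subsequence B (its 11th entry): 47.
The 24th slot belongs to subsequence B; its 12th term is 47.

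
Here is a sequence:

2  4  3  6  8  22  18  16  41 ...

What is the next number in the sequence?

54

Split by position mod 3: positions 1, 4, 7, … form one track, and each other residue class forms its own.
Subsequence A: 2, 6, 18. Geometric, ×3 each step.
Subsequence B: 4, 8, 16. Powers of 2.
Subsequence C: 3, 22, 41. Linear: a_n = -16 + 19·n.
Position 10 falls in subsequence A as its term 4, giving 54.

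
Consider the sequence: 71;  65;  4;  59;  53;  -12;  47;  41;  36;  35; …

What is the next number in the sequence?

Positions follow the repeating pattern AAB; grouping by letter gives 2 tracks.
Subsequence A is 71, 65, 59, 53, 47, 41, 35, which is linear: a_n = 77 − 6·n.
Subsequence B is 4, -12, 36, which is a geometric progression (common ratio -3).
Term 11 comes from subsequence A (its 8th entry): 29.

29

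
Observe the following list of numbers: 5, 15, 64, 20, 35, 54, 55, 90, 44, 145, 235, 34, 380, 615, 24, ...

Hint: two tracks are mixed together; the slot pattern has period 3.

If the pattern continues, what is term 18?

Positions follow the repeating pattern AAB; grouping by letter gives 2 tracks.
Subsequence A: 5, 15, 20, 35, 55, 90, 145, 235, 380, 615. Each term equals the sum of the previous two.
Subsequence B: 64, 54, 44, 34, 24. Subtracting 10 each time.
Position 18 → subsequence B, term 6 = 14.

14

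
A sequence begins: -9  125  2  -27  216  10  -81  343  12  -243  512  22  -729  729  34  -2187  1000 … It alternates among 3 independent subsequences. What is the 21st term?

90

The terms cycle through 3 interleaved subsequences.
Track A: -9, -27, -81, -243, -729, -2187. A geometric progression (common ratio 3).
Track B: 125, 216, 343, 512, 729, 1000. Consecutive cubes n³ from n = 5.
Track C: 2, 10, 12, 22, 34. A Fibonacci-like recurrence a_n = a_{n-1} + a_{n-2}.
Position 21 → track C, term 7 = 90.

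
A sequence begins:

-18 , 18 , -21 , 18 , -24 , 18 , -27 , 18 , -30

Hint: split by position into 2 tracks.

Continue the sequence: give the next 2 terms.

Taking every 2nd term gives 2 separate tracks.
Track A: -18, -21, -24, -27, -30 (arithmetic with common difference −3).
Track B: 18, 18, 18, 18 (constant 18).
Position 10 → track B, term 5 = 18.
The 11th slot belongs to track A; its 6th term is -33.

18, -33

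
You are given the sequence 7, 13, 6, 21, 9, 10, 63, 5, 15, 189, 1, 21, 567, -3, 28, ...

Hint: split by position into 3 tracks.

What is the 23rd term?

The terms cycle through 3 interleaved subsequences.
Track A: 7, 21, 63, 189, 567 (a geometric progression (common ratio 3)).
Track B: 13, 9, 5, 1, -3 (arithmetic, step −4).
Track C: 6, 10, 15, 21, 28 (triangular numbers n(n+1)/2 for n = 3, 4, …).
Position 23 → track B, term 8 = -15.

-15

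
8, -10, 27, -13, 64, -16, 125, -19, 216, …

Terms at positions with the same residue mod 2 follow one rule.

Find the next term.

Positions 1, 3, 5, … form one subsequence and positions 2, 4, 6, … form another.
Track A: 8, 27, 64, 125, 216 — consecutive cubes n³ from n = 2.
Track B: -10, -13, -16, -19 — arithmetic, step −3.
Term 10 comes from track B (its 5th entry): -22.

-22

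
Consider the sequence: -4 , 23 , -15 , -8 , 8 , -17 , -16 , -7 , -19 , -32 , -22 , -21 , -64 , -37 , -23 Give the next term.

Taking every 3rd term gives 3 separate tracks.
Subsequence A is -4, -8, -16, -32, -64, which is geometric with ratio 2.
Subsequence B is 23, 8, -7, -22, -37, which is arithmetic, step −15.
Subsequence C is -15, -17, -19, -21, -23, which is arithmetic, step −2.
Position 16 falls in subsequence A as its term 6, giving -128.

-128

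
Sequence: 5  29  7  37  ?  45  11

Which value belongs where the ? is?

9

Split by position mod 2 into 2 tracks.
Stream A: 5, 7, ?, 11 — arithmetic with common difference +2.
Stream B: 29, 37, 45 — arithmetic with common difference +8.
Stream A's pattern makes the blank 9.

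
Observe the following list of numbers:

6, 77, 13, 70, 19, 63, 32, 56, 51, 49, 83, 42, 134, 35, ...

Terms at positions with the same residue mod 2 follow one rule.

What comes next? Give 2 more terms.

217, 28

The terms cycle through 2 interleaved subsequences.
Stream A: 6, 13, 19, 32, 51, 83, 134 (a Fibonacci-like recurrence a_n = a_{n-1} + a_{n-2}).
Stream B: 77, 70, 63, 56, 49, 42, 35 (arithmetic, step −7).
Position 15 falls in stream A as its term 8, giving 217.
Position 16 → stream B, term 8 = 28.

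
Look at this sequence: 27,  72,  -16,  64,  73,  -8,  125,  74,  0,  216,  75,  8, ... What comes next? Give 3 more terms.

343, 76, 16

The terms cycle through 3 interleaved subsequences.
Track A: 27, 64, 125, 216 — perfect cubes starting at 3³.
Track B: 72, 73, 74, 75 — arithmetic with common difference +1.
Track C: -16, -8, 0, 8 — adding 8 each time.
Position 13 falls in track A as its term 5, giving 343.
Position 14 falls in track B as its term 5, giving 76.
Position 15 → track C, term 5 = 16.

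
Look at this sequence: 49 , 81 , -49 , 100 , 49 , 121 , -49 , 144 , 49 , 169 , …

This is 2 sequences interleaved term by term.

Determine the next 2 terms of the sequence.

Taking every 2nd term gives 2 separate tracks.
Stream A is 49, -49, 49, -49, 49, which is alternating ±49.
Stream B is 81, 100, 121, 144, 169, which is consecutive squares n² from n = 9.
Position 11 → stream A, term 6 = -49.
Term 12 comes from stream B (its 6th entry): 196.

-49, 196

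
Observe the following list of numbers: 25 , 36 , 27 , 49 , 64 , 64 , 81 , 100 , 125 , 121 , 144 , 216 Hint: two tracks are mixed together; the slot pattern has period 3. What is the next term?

The slot pattern repeats as AAB (period 3), so there are 2 interleaved tracks.
Subsequence A is 25, 36, 49, 64, 81, 100, 121, 144, which is consecutive squares n² from n = 5.
Subsequence B is 27, 64, 125, 216, which is the cubes 3³, 4³, 5³, ….
Term 13 comes from subsequence A (its 9th entry): 169.

169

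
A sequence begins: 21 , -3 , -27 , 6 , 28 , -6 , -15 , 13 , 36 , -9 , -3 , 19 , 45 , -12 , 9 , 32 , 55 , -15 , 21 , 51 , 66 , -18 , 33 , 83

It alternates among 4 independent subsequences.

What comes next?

Read the sequence 4 terms at a time; column i is its own pattern.
Track A is 21, 28, 36, 45, 55, 66, which is the triangular numbers T_6, T_7, ….
Track B is -3, -6, -9, -12, -15, -18, which is arithmetic with common difference −3.
Track C is -27, -15, -3, 9, 21, 33, which is adding 12 each time.
Track D is 6, 13, 19, 32, 51, 83, which is each term equals the sum of the previous two.
The 25th slot belongs to track A; its 7th term is 78.

78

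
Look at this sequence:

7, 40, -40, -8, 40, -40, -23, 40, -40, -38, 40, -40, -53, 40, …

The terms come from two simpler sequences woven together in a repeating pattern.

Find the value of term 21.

Reading positions in blocks of 3 reveals the pattern ABB — 2 tracks woven together.
Stream A: 7, -8, -23, -38, -53. Arithmetic, step −15.
Stream B: 40, -40, 40, -40, 40, -40, 40, -40, 40. The oscillation 40·(−1)^(n+1).
Position 21 falls in stream B as its term 14, giving -40.

-40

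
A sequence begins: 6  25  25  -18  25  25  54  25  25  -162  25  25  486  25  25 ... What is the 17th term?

The slot pattern repeats as ABB (period 3), so there are 2 interleaved tracks.
Track A = 6, -18, 54, -162, 486: geometric with ratio -3.
Track B = 25, 25, 25, 25, 25, 25, 25, 25, 25, 25: constant 25.
The 17th slot belongs to track B; its 11th term is 25.

25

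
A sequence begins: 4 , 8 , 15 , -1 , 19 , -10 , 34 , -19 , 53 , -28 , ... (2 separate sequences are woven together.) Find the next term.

Positions 1, 3, 5, … form one subsequence and positions 2, 4, 6, … form another.
Track A is 4, 15, 19, 34, 53, which is each term equals the sum of the previous two.
Track B is 8, -1, -10, -19, -28, which is subtracting 9 each time.
Term 11 comes from track A (its 6th entry): 87.

87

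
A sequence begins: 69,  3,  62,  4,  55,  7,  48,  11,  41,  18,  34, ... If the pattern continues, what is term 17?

13

Positions 1, 3, 5, … form one subsequence and positions 2, 4, 6, … form another.
Subsequence A is 69, 62, 55, 48, 41, 34, which is linear: a_n = 76 − 7·n.
Subsequence B is 3, 4, 7, 11, 18, which is Fibonacci-style (each term is the sum of the two before it).
Position 17 falls in subsequence A as its term 9, giving 13.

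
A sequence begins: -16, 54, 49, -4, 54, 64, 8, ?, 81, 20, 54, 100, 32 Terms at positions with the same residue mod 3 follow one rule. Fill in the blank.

Split by position mod 3 into 3 tracks.
Subsequence A is -16, -4, 8, 20, 32, which is linear: a_n = -28 + 12·n.
Subsequence B is 54, 54, ?, 54, which is constant 54.
Subsequence C is 49, 64, 81, 100, which is perfect squares starting at 7².
Filling subsequence B at index 3 by its rule yields 54.

54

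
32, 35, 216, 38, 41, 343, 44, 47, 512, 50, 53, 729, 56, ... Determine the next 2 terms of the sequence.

59, 1000

The slot pattern repeats as AAB (period 3), so there are 2 interleaved tracks.
Subsequence A is 32, 35, 38, 41, 44, 47, 50, 53, 56, which is arithmetic, step +3.
Subsequence B is 216, 343, 512, 729, which is the cubes 6³, 7³, 8³, ….
Term 14 comes from subsequence A (its 10th entry): 59.
Position 15 falls in subsequence B as its term 5, giving 1000.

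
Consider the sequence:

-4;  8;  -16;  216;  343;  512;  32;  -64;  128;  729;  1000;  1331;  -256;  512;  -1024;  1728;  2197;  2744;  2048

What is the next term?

-4096

Reading positions in blocks of 6 reveals the pattern AAABBB — 2 tracks woven together.
Stream A = -4, 8, -16, 32, -64, 128, -256, 512, -1024, 2048: geometric with ratio -2.
Stream B = 216, 343, 512, 729, 1000, 1331, 1728, 2197, 2744: consecutive cubes n³ from n = 6.
The 20th slot belongs to stream A; its 11th term is -4096.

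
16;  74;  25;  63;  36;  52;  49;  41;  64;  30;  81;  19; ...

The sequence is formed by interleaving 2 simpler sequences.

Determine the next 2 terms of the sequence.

Odd-indexed and even-indexed terms follow separate rules.
Track A is 16, 25, 36, 49, 64, 81, which is consecutive squares n² from n = 4.
Track B is 74, 63, 52, 41, 30, 19, which is arithmetic, step −11.
Position 13 falls in track A as its term 7, giving 100.
Term 14 comes from track B (its 7th entry): 8.

100, 8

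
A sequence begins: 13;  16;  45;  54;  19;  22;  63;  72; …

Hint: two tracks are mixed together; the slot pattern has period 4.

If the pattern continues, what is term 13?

31

The slot pattern repeats as AABB (period 4), so there are 2 interleaved tracks.
Track A: 13, 16, 19, 22 (arithmetic, step +3).
Track B: 45, 54, 63, 72 (arithmetic, step +9).
Position 13 falls in track A as its term 7, giving 31.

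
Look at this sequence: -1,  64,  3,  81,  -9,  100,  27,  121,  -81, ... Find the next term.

Positions 1, 3, 5, … form one subsequence and positions 2, 4, 6, … form another.
Stream A: -1, 3, -9, 27, -81 (multiplying by -3 each time).
Stream B: 64, 81, 100, 121 (perfect squares starting at 8²).
Position 10 → stream B, term 5 = 144.

144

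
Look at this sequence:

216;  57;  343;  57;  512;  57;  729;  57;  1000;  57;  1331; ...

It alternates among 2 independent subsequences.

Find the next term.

57

Positions 1, 3, 5, … form one subsequence and positions 2, 4, 6, … form another.
Track A is 216, 343, 512, 729, 1000, 1331, which is the cubes 6³, 7³, 8³, ….
Track B is 57, 57, 57, 57, 57, which is constant 57.
Position 12 falls in track B as its term 6, giving 57.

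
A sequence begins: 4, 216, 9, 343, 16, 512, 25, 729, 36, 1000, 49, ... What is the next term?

1331

Odd-indexed and even-indexed terms follow separate rules.
Track A: 4, 9, 16, 25, 36, 49. Consecutive squares n² from n = 2.
Track B: 216, 343, 512, 729, 1000. Perfect cubes starting at 6³.
Position 12 falls in track B as its term 6, giving 1331.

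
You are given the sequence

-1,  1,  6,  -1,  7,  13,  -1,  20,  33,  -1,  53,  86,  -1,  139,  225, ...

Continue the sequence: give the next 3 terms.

Reading positions in blocks of 3 reveals the pattern ABB — 2 tracks woven together.
Stream A = -1, -1, -1, -1, -1: the constant sequence -1.
Stream B = 1, 6, 7, 13, 20, 33, 53, 86, 139, 225: a Fibonacci-like recurrence a_n = a_{n-1} + a_{n-2}.
The 16th slot belongs to stream A; its 6th term is -1.
The 17th slot belongs to stream B; its 11th term is 364.
The 18th slot belongs to stream B; its 12th term is 589.

-1, 364, 589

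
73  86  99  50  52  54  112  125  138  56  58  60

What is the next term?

Positions follow the repeating pattern AAABBB; grouping by letter gives 2 tracks.
Stream A: 73, 86, 99, 112, 125, 138. Adding 13 each time.
Stream B: 50, 52, 54, 56, 58, 60. Linear: a_n = 48 + 2·n.
Position 13 falls in stream A as its term 7, giving 151.

151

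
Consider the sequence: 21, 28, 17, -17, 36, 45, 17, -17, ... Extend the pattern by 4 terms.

Positions follow the repeating pattern AABB; grouping by letter gives 2 tracks.
Track A is 21, 28, 36, 45, which is triangular numbers n(n+1)/2 for n = 6, 7, ….
Track B is 17, -17, 17, -17, which is oscillating between 17 and -17.
The 9th slot belongs to track A; its 5th term is 55.
The 10th slot belongs to track A; its 6th term is 66.
Position 11 → track B, term 5 = 17.
Term 12 comes from track B (its 6th entry): -17.

55, 66, 17, -17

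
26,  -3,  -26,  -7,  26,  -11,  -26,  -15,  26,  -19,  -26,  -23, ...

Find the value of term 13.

26

Odd-indexed and even-indexed terms follow separate rules.
Track A = 26, -26, 26, -26, 26, -26: the oscillation 26·(−1)^(n+1).
Track B = -3, -7, -11, -15, -19, -23: arithmetic with common difference −4.
The 13th slot belongs to track A; its 7th term is 26.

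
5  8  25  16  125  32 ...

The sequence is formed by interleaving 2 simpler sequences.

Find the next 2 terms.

625, 64

Odd-indexed and even-indexed terms follow separate rules.
Stream A: 5, 25, 125 — a geometric progression (common ratio 5).
Stream B: 8, 16, 32 — powers of 2.
Position 7 falls in stream A as its term 4, giving 625.
Position 8 falls in stream B as its term 4, giving 64.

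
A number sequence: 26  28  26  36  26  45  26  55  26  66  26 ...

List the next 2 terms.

78, 26

Split by position mod 2 into 2 tracks.
Track A: 26, 26, 26, 26, 26, 26 (constant 26).
Track B: 28, 36, 45, 55, 66 (triangular numbers n(n+1)/2 for n = 7, 8, …).
Position 12 falls in track B as its term 6, giving 78.
Position 13 falls in track A as its term 7, giving 26.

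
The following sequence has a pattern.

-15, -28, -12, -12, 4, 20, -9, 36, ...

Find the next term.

52

Reading positions in blocks of 3 reveals the pattern ABB — 2 tracks woven together.
Track A: -15, -12, -9. Adding 3 each time.
Track B: -28, -12, 4, 20, 36. Arithmetic with common difference +16.
Term 9 comes from track B (its 6th entry): 52.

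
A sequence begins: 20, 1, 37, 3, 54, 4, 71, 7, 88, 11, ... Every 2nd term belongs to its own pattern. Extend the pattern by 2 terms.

Positions 1, 3, 5, … form one subsequence and positions 2, 4, 6, … form another.
Track A: 20, 37, 54, 71, 88. Arithmetic with common difference +17.
Track B: 1, 3, 4, 7, 11. Fibonacci-style (each term is the sum of the two before it).
Position 11 falls in track A as its term 6, giving 105.
The 12th slot belongs to track B; its 6th term is 18.

105, 18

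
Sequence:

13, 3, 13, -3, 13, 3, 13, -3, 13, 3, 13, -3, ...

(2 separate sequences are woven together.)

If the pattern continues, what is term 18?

Odd-indexed and even-indexed terms follow separate rules.
Track A: 13, 13, 13, 13, 13, 13 — always 13.
Track B: 3, -3, 3, -3, 3, -3 — oscillating between 3 and -3.
The 18th slot belongs to track B; its 9th term is 3.

3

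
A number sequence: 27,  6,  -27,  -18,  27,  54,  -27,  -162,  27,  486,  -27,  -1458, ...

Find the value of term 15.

-27

Taking every 2nd term gives 2 separate tracks.
Track A: 27, -27, 27, -27, 27, -27 (alternating ±27).
Track B: 6, -18, 54, -162, 486, -1458 (geometric, ×-3 each step).
Position 15 falls in track A as its term 8, giving -27.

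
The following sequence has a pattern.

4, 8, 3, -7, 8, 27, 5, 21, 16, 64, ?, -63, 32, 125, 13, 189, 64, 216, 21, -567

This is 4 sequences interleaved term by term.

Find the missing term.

Read the sequence 4 terms at a time; column i is its own pattern.
Subsequence A is 4, 8, 16, 32, 64, which is powers of 2.
Subsequence B is 8, 27, 64, 125, 216, which is consecutive cubes n³ from n = 2.
Subsequence C is 3, 5, ?, 13, 21, which is Fibonacci-style (each term is the sum of the two before it).
Subsequence D is -7, 21, -63, 189, -567, which is geometric with ratio -3.
Filling subsequence C at index 3 by its rule yields 8.

8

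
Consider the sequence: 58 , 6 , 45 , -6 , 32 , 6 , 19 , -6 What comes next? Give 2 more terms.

6, 6

The terms cycle through 2 interleaved subsequences.
Track A is 58, 45, 32, 19, which is arithmetic, step −13.
Track B is 6, -6, 6, -6, which is oscillating between 6 and -6.
Position 9 falls in track A as its term 5, giving 6.
Term 10 comes from track B (its 5th entry): 6.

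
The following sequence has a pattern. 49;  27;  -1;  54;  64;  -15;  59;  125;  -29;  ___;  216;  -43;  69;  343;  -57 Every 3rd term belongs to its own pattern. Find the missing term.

64

The terms cycle through 3 interleaved subsequences.
Track A: 49, 54, 59, ?, 69 — linear: a_n = 44 + 5·n.
Track B: 27, 64, 125, 216, 343 — consecutive cubes n³ from n = 3.
Track C: -1, -15, -29, -43, -57 — subtracting 14 each time.
The gap is track A's term 4; the rule gives 64.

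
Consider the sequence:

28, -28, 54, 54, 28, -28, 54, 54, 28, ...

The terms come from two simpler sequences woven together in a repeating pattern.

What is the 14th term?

-28

Positions follow the repeating pattern AABB; grouping by letter gives 2 tracks.
Track A: 28, -28, 28, -28, 28 — the oscillation 28·(−1)^(n+1).
Track B: 54, 54, 54, 54 — always 54.
Position 14 → track A, term 8 = -28.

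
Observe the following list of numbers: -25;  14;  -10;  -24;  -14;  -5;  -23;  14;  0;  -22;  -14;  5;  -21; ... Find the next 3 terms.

14, 10, -20

Split by position mod 3: positions 1, 4, 7, … form one track, and each other residue class forms its own.
Subsequence A: -25, -24, -23, -22, -21 — arithmetic with common difference +1.
Subsequence B: 14, -14, 14, -14 — oscillating between 14 and -14.
Subsequence C: -10, -5, 0, 5 — arithmetic with common difference +5.
Position 14 falls in subsequence B as its term 5, giving 14.
Position 15 → subsequence C, term 5 = 10.
Position 16 falls in subsequence A as its term 6, giving -20.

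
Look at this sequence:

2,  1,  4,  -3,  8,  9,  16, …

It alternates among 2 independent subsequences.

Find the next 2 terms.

Taking every 2nd term gives 2 separate tracks.
Track A: 2, 4, 8, 16 (powers of 2).
Track B: 1, -3, 9 (multiplying by -3 each time).
Position 8 → track B, term 4 = -27.
The 9th slot belongs to track A; its 5th term is 32.

-27, 32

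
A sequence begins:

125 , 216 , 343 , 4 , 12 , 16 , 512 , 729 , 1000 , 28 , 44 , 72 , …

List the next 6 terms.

Positions follow the repeating pattern AAABBB; grouping by letter gives 2 tracks.
Track A = 125, 216, 343, 512, 729, 1000: consecutive cubes n³ from n = 5.
Track B = 4, 12, 16, 28, 44, 72: each term equals the sum of the previous two.
The 13th slot belongs to track A; its 7th term is 1331.
The 14th slot belongs to track A; its 8th term is 1728.
Position 15 → track A, term 9 = 2197.
The 16th slot belongs to track B; its 7th term is 116.
Position 17 → track B, term 8 = 188.
Position 18 → track B, term 9 = 304.

1331, 1728, 2197, 116, 188, 304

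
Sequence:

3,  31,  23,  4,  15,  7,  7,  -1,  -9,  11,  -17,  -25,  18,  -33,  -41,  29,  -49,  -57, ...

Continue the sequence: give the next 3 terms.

47, -65, -73

The slot pattern repeats as ABB (period 3), so there are 2 interleaved tracks.
Track A = 3, 4, 7, 11, 18, 29: Fibonacci-style (each term is the sum of the two before it).
Track B = 31, 23, 15, 7, -1, -9, -17, -25, -33, -41, -49, -57: subtracting 8 each time.
The 19th slot belongs to track A; its 7th term is 47.
Term 20 comes from track B (its 13th entry): -65.
Term 21 comes from track B (its 14th entry): -73.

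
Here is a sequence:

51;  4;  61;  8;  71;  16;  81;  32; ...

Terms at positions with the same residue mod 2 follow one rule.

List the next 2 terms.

The terms cycle through 2 interleaved subsequences.
Track A: 51, 61, 71, 81 — arithmetic, step +10.
Track B: 4, 8, 16, 32 — powers 2^2, 2^3, 2^4, ….
Term 9 comes from track A (its 5th entry): 91.
Position 10 → track B, term 5 = 64.

91, 64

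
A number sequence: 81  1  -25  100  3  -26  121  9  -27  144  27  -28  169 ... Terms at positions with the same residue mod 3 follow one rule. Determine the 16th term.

Read the sequence 3 terms at a time; column i is its own pattern.
Track A is 81, 100, 121, 144, 169, which is consecutive squares n² from n = 9.
Track B is 1, 3, 9, 27, which is powers 3^0, 3^1, 3^2, ….
Track C is -25, -26, -27, -28, which is arithmetic with common difference −1.
Position 16 falls in track A as its term 6, giving 196.

196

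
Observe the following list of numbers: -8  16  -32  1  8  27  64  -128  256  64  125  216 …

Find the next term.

The slot pattern repeats as AAABBB (period 6), so there are 2 interleaved tracks.
Subsequence A: -8, 16, -32, 64, -128, 256. A geometric progression (common ratio -2).
Subsequence B: 1, 8, 27, 64, 125, 216. Perfect cubes starting at 1³.
The 13th slot belongs to subsequence A; its 7th term is -512.

-512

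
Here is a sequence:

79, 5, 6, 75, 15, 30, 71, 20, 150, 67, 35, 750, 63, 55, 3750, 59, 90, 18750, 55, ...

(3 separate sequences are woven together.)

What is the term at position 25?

47

Split by position mod 3: positions 1, 4, 7, … form one track, and each other residue class forms its own.
Track A is 79, 75, 71, 67, 63, 59, 55, which is subtracting 4 each time.
Track B is 5, 15, 20, 35, 55, 90, which is each term equals the sum of the previous two.
Track C is 6, 30, 150, 750, 3750, 18750, which is geometric, ×5 each step.
The 25th slot belongs to track A; its 9th term is 47.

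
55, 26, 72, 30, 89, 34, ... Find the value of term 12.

46

Positions 1, 3, 5, … form one subsequence and positions 2, 4, 6, … form another.
Subsequence A: 55, 72, 89. Adding 17 each time.
Subsequence B: 26, 30, 34. Adding 4 each time.
The 12th slot belongs to subsequence B; its 6th term is 46.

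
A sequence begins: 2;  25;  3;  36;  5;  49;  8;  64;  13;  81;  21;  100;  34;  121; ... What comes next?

55

Split by position mod 2 into 2 tracks.
Track A = 2, 3, 5, 8, 13, 21, 34: a Fibonacci-like recurrence a_n = a_{n-1} + a_{n-2}.
Track B = 25, 36, 49, 64, 81, 100, 121: perfect squares starting at 5².
Term 15 comes from track A (its 8th entry): 55.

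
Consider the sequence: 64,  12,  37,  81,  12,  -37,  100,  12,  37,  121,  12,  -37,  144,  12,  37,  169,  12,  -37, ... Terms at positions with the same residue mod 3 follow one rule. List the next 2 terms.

The terms cycle through 3 interleaved subsequences.
Track A: 64, 81, 100, 121, 144, 169 (consecutive squares n² from n = 8).
Track B: 12, 12, 12, 12, 12, 12 (the constant sequence 12).
Track C: 37, -37, 37, -37, 37, -37 (alternating ±37).
Position 19 → track A, term 7 = 196.
Position 20 → track B, term 7 = 12.

196, 12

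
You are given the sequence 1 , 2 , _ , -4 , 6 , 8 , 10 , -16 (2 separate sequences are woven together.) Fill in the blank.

Taking every 2nd term gives 2 separate tracks.
Subsequence A: 1, ?, 6, 10. The triangular numbers T_1, T_2, ….
Subsequence B: 2, -4, 8, -16. A geometric progression (common ratio -2).
So the missing entry in subsequence A is 3.

3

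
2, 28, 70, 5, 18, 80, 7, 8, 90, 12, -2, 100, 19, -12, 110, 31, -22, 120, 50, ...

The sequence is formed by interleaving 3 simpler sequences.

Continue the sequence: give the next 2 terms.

-32, 130

Read the sequence 3 terms at a time; column i is its own pattern.
Track A = 2, 5, 7, 12, 19, 31, 50: a Fibonacci-like recurrence a_n = a_{n-1} + a_{n-2}.
Track B = 28, 18, 8, -2, -12, -22: arithmetic, step −10.
Track C = 70, 80, 90, 100, 110, 120: arithmetic, step +10.
Term 20 comes from track B (its 7th entry): -32.
Position 21 → track C, term 7 = 130.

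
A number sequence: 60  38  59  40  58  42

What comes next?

Positions 1, 3, 5, … form one subsequence and positions 2, 4, 6, … form another.
Track A: 60, 59, 58 (linear: a_n = 61 − n).
Track B: 38, 40, 42 (adding 2 each time).
Position 7 falls in track A as its term 4, giving 57.

57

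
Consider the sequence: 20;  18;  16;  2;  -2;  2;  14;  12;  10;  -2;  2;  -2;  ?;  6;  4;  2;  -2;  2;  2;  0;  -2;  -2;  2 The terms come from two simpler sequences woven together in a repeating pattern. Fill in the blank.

The slot pattern repeats as AAABBB (period 6), so there are 2 interleaved tracks.
Stream A: 20, 18, 16, 14, 12, 10, ?, 6, 4, 2, 0, -2. Subtracting 2 each time.
Stream B: 2, -2, 2, -2, 2, -2, 2, -2, 2, -2, 2. The oscillation 2·(−1)^(n+1).
Stream A's pattern makes the blank 8.

8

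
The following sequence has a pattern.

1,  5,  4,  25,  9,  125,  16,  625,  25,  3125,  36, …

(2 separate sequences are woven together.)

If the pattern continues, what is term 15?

Odd-indexed and even-indexed terms follow separate rules.
Track A is 1, 4, 9, 16, 25, 36, which is perfect squares starting at 1².
Track B is 5, 25, 125, 625, 3125, which is geometric with ratio 5.
The 15th slot belongs to track A; its 8th term is 64.

64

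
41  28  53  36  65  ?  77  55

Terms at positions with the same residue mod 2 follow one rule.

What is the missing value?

45

Taking every 2nd term gives 2 separate tracks.
Track A: 41, 53, 65, 77 — adding 12 each time.
Track B: 28, 36, ?, 55 — triangular numbers n(n+1)/2 for n = 7, 8, ….
Track B's pattern makes the blank 45.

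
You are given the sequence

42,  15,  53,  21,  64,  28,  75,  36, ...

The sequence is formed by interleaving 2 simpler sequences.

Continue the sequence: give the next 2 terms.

86, 45

Positions 1, 3, 5, … form one subsequence and positions 2, 4, 6, … form another.
Subsequence A is 42, 53, 64, 75, which is linear: a_n = 31 + 11·n.
Subsequence B is 15, 21, 28, 36, which is the triangular numbers T_5, T_6, ….
Position 9 falls in subsequence A as its term 5, giving 86.
Term 10 comes from subsequence B (its 5th entry): 45.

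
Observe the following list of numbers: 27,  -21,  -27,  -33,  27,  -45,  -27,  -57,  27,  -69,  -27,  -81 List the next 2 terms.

The terms cycle through 2 interleaved subsequences.
Subsequence A is 27, -27, 27, -27, 27, -27, which is oscillating between 27 and -27.
Subsequence B is -21, -33, -45, -57, -69, -81, which is arithmetic with common difference −12.
Term 13 comes from subsequence A (its 7th entry): 27.
Position 14 falls in subsequence B as its term 7, giving -93.

27, -93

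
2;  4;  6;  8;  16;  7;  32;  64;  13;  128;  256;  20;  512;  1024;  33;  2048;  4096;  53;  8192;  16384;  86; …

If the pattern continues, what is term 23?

The slot pattern repeats as AAB (period 3), so there are 2 interleaved tracks.
Stream A = 2, 4, 8, 16, 32, 64, 128, 256, 512, 1024, 2048, 4096, 8192, 16384: successive powers of 2.
Stream B = 6, 7, 13, 20, 33, 53, 86: Fibonacci-style (each term is the sum of the two before it).
Position 23 falls in stream A as its term 16, giving 65536.

65536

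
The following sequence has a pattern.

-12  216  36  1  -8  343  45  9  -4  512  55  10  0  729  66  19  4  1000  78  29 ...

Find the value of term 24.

Split by position mod 4 into 4 tracks.
Track A: -12, -8, -4, 0, 4 (arithmetic, step +4).
Track B: 216, 343, 512, 729, 1000 (consecutive cubes n³ from n = 6).
Track C: 36, 45, 55, 66, 78 (the triangular numbers T_8, T_9, …).
Track D: 1, 9, 10, 19, 29 (Fibonacci-style (each term is the sum of the two before it)).
Position 24 falls in track D as its term 6, giving 48.

48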